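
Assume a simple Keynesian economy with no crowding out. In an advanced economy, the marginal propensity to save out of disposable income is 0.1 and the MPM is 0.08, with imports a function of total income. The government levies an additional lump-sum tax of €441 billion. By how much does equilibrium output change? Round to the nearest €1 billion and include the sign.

−€2,205 billion

MPC = 1 − MPS = 1 − 0.1 = 0.9.
A lump-sum tax change of +€441 billion shifts disposable income by −€441 billion; first-round consumption changes by −c × ΔT = −0.9 × (+€441 billion) = −€396.9 billion.
Expenditure multiplier = 1/(1 − c + m) = 1/(1 − 0.9 + 0.08) = 1/0.18 ≈ 5.556.
The tax multiplier is −c × k = −5, so ΔY = k × (−c·ΔT) = (−€396.9 billion) / 0.18 = −€2,205 billion.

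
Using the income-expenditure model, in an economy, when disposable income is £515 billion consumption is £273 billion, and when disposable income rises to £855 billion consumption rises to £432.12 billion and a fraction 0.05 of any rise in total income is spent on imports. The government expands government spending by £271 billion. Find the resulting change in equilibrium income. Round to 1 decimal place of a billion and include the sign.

MPC = ΔC/ΔYd = (432.12 − 273)/(855 − 515) = 159.12/340 = 0.468.
Spending multiplier = 1/(1 − c + m) = 1/(1 − 0.468 + 0.05) = 1/0.582 ≈ 1.718.
ΔY = k × ΔG = (+£271 billion) / 0.582 ≈ +£465.6 billion.

+£465.6 billion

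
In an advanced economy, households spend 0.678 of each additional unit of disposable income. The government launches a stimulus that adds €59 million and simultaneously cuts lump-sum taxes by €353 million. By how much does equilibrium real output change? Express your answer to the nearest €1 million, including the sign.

Expenditure multiplier = 1/(1 − MPC) = 1/(1 − 0.678) = 1/0.322 ≈ 3.106.
ΔG contributes k·ΔG = (+€59 million) / 0.322 ≈ +€183.2 million.
ΔT of −€353 million changes first-round spending by −c·ΔT = +€239.334 million, contributing k·(−c·ΔT) = (+€239.334 million) / 0.322 ≈ +€743.3 million.
Net ΔY = k(ΔG − c·ΔT) = (+€298.334 million) / 0.322 ≈ +€927 million.

+€927 million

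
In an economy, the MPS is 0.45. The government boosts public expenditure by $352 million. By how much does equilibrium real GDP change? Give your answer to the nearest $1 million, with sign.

+$782 million

MPC = 1 − MPS = 1 − 0.45 = 0.55.
Government-spending multiplier = 1/(1 − MPC) = 1/(1 − 0.55) = 1/0.45 ≈ 2.222.
ΔY = k × ΔG = (+$352 million) / 0.45 ≈ +$782 million.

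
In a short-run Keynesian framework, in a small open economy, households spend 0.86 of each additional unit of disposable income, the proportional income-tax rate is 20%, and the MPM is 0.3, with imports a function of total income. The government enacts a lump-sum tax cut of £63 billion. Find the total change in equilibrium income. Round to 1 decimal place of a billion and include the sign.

+£88.5 billion

A lump-sum tax change of −£63 billion shifts disposable income by +£63 billion; first-round consumption changes by −c × ΔT = −0.86 × (−£63 billion) = +£54.18 billion.
Expenditure multiplier = 1/(1 − c(1−t) + m) = 1/(1 − 0.86×0.8 + 0.3) = 1/0.612 ≈ 1.634.
The tax multiplier is −c × k ≈ −1.405, so ΔY = k × (−c·ΔT) = (+£54.18 billion) / 0.612 ≈ +£88.5 billion.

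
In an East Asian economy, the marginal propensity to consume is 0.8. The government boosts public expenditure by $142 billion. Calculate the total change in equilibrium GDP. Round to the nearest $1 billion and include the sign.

Expenditure multiplier = 1/(1 − MPC) = 1/(1 − 0.8) = 1/0.2 = 5.
ΔY = k × ΔG = (+$142 billion) / 0.2 = +$710 billion.

+$710 billion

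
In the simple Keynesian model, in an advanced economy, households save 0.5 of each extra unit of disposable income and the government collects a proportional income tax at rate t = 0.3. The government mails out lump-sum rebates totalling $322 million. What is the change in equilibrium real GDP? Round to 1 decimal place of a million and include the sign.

MPC = 1 − MPS = 1 − 0.5 = 0.5.
A lump-sum tax change of −$322 million shifts disposable income by +$322 million; first-round consumption changes by −c × ΔT = −0.5 × (−$322 million) = +$161 million.
Expenditure multiplier = 1/(1 − c(1−t)) = 1/(1 − 0.5×0.7) = 1/0.65 ≈ 1.538.
The tax multiplier is −c × k ≈ −0.769, so ΔY = k × (−c·ΔT) = (+$161 million) / 0.65 ≈ +$247.7 million.

+$247.7 million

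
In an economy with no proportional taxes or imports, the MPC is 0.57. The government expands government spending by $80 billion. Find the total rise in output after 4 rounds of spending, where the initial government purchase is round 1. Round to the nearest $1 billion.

Round 1 adds ΔG = $80 billion; each later round is MPC = 0.57 times the previous.
After 4 rounds: 80 + 45.6 + 25.992 + 14.81544 = ΔG·(1 − c^4)/(1 − c) = 80 × (1 − 0.10556001)/0.43 ≈ $166 billion.

$166 billion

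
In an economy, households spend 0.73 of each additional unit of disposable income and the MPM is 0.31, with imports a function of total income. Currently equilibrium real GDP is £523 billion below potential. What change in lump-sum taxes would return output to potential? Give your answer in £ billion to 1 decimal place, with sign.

−£415.5 billion

Spending multiplier = 1/(1 − c + m) = 1/(1 − 0.73 + 0.31) = 1/0.58 ≈ 1.724.
Tax multiplier = −c·k = −0.73/0.58 ≈ −1.259. Need ΔY = +£523 billion, so ΔT = ΔY/(−c·k) = −(+£523 billion) × 0.58 / 0.73 ≈ −£415.5 billion.
The government should cut lump-sum taxes by £415.5 billion.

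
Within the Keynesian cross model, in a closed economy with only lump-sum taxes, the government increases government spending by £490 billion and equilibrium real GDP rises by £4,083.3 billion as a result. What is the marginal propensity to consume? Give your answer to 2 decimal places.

0.88

Implied spending multiplier k = ΔY/ΔG = 4,083.3/490 ≈ 8.3333.
Since k = 1/(1 − MPC), MPC = 1 − 1/k = 1 − ΔG/ΔY = 1 − 490/4,083.3 ≈ 0.88.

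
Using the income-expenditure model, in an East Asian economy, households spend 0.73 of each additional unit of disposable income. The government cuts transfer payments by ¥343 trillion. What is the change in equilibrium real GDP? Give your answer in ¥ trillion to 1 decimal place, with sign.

−¥927.4 trillion

The transfer change shifts disposable income by −¥343 trillion, so first-round consumption changes by c·ΔTR = 0.73 × (−¥343 trillion) = −¥250.39 trillion.
Expenditure multiplier = 1/(1 − MPC) = 1/(1 − 0.73) = 1/0.27 ≈ 3.704.
The transfer multiplier is c × k ≈ 2.704, so ΔY = k × (c·ΔTR) = (−¥250.39 trillion) / 0.27 ≈ −¥927.4 trillion.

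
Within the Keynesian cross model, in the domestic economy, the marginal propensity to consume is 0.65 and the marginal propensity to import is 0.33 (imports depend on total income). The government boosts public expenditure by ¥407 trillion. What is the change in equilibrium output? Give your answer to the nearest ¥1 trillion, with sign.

+¥599 trillion

Spending multiplier = 1/(1 − c + m) = 1/(1 − 0.65 + 0.33) = 1/0.68 ≈ 1.471.
ΔY = k × ΔG = (+¥407 trillion) / 0.68 ≈ +¥599 trillion.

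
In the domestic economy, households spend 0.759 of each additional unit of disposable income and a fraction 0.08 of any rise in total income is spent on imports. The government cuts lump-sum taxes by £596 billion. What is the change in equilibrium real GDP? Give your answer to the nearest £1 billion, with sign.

+£1,409 billion

A lump-sum tax change of −£596 billion shifts disposable income by +£596 billion; first-round consumption changes by −c × ΔT = −0.759 × (−£596 billion) = +£452.364 billion.
Expenditure multiplier = 1/(1 − c + m) = 1/(1 − 0.759 + 0.08) = 1/0.321 ≈ 3.115.
The tax multiplier is −c × k ≈ −2.364, so ΔY = k × (−c·ΔT) = (+£452.364 billion) / 0.321 ≈ +£1,409 billion.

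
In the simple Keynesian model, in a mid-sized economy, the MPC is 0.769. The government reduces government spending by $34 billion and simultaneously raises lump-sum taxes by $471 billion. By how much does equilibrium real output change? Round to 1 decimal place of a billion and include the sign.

−$1,715.1 billion

Expenditure multiplier = 1/(1 − MPC) = 1/(1 − 0.769) = 1/0.231 ≈ 4.329.
ΔG contributes k·ΔG = (−$34 billion) / 0.231 ≈ −$147.2 billion.
ΔT of +$471 billion changes first-round spending by −c·ΔT = −$362.199 billion, contributing k·(−c·ΔT) = (−$362.199 billion) / 0.231 ≈ −$1,568 billion.
Net ΔY = k(ΔG − c·ΔT) = (−$396.199 billion) / 0.231 ≈ −$1,715.1 billion.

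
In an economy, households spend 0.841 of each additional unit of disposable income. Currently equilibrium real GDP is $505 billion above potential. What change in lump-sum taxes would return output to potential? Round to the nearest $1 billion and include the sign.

+$95 billion

Spending multiplier = 1/(1 − MPC) = 1/(1 − 0.841) = 1/0.159 ≈ 6.289.
Tax multiplier = −c·k = −0.841/0.159 ≈ −5.289. Need ΔY = −$505 billion, so ΔT = ΔY/(−c·k) = −(−$505 billion) × 0.159 / 0.841 ≈ +$95 billion.
The government should raise lump-sum taxes by $95 billion.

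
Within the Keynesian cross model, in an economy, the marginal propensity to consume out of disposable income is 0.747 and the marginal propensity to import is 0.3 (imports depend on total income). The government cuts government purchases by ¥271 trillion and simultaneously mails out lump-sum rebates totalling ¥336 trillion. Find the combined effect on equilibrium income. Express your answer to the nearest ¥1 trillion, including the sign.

−¥36 trillion

Expenditure multiplier = 1/(1 − c + m) = 1/(1 − 0.747 + 0.3) = 1/0.553 ≈ 1.808.
ΔG contributes k·ΔG = (−¥271 trillion) / 0.553 ≈ −¥490.1 trillion.
ΔT of −¥336 trillion changes first-round spending by −c·ΔT = +¥250.992 trillion, contributing k·(−c·ΔT) = (+¥250.992 trillion) / 0.553 ≈ +¥453.9 trillion.
Net ΔY = k(ΔG − c·ΔT) = (−¥20.008 trillion) / 0.553 ≈ −¥36 trillion.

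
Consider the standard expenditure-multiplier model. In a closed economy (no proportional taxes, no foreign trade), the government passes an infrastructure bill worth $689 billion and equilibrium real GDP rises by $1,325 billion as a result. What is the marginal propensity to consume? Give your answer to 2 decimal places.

Implied spending multiplier k = ΔY/ΔG = 1,325/689 ≈ 1.9231.
Since k = 1/(1 − MPC), MPC = 1 − 1/k = 1 − ΔG/ΔY = 1 − 689/1,325 = 0.48.

0.48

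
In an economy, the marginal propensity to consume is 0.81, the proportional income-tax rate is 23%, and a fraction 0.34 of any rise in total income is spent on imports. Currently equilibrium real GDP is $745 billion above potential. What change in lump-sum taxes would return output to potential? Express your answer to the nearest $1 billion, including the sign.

Spending multiplier = 1/(1 − c(1−t) + m) = 1/(1 − 0.81×0.77 + 0.34) = 1/0.7163 ≈ 1.396.
Tax multiplier = −c·k = −0.81/0.7163 ≈ −1.131. Need ΔY = −$745 billion, so ΔT = ΔY/(−c·k) = −(−$745 billion) × 0.7163 / 0.81 ≈ +$659 billion.
The government should raise lump-sum taxes by $659 billion.

+$659 billion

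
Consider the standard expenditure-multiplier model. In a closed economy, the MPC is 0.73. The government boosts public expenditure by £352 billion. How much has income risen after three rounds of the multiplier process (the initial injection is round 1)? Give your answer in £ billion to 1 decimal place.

£796.5 billion

Round 1 adds ΔG = £352 billion; each later round is MPC = 0.73 times the previous.
After 3 rounds: 352 + 256.96 + 187.5808 = ΔG·(1 − c^3)/(1 − c) = 352 × (1 − 0.389017)/0.27 ≈ £796.5 billion.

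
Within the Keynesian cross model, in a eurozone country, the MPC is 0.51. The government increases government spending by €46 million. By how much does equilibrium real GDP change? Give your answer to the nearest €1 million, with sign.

+€94 million

Government-spending multiplier = 1/(1 − MPC) = 1/(1 − 0.51) = 1/0.49 ≈ 2.041.
ΔY = k × ΔG = (+€46 million) / 0.49 ≈ +€94 million.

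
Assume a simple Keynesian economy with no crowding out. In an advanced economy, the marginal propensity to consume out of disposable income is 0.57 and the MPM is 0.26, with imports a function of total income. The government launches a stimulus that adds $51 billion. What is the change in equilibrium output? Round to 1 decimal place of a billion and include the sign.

Spending multiplier = 1/(1 − c + m) = 1/(1 − 0.57 + 0.26) = 1/0.69 ≈ 1.449.
ΔY = k × ΔG = (+$51 billion) / 0.69 ≈ +$73.9 billion.

+$73.9 billion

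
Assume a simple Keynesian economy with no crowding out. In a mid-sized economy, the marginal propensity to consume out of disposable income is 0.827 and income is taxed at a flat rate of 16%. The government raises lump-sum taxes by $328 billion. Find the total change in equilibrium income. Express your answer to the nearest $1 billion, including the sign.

A lump-sum tax change of +$328 billion shifts disposable income by −$328 billion; first-round consumption changes by −c × ΔT = −0.827 × (+$328 billion) = −$271.256 billion.
Expenditure multiplier = 1/(1 − c(1−t)) = 1/(1 − 0.827×0.84) = 1/0.30532 ≈ 3.275.
The tax multiplier is −c × k ≈ −2.709, so ΔY = k × (−c·ΔT) = (−$271.256 billion) / 0.30532 ≈ −$888 billion.

−$888 billion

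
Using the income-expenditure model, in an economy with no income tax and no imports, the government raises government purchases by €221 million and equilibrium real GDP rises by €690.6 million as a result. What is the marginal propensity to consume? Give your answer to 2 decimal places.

0.68

Implied spending multiplier k = ΔY/ΔG = 690.6/221 ≈ 3.1249.
Since k = 1/(1 − MPC), MPC = 1 − 1/k = 1 − ΔG/ΔY = 1 − 221/690.6 ≈ 0.68.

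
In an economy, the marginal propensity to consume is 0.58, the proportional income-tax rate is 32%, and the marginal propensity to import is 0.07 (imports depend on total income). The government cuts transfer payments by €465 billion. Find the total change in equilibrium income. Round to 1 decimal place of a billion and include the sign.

−€399.2 billion

The transfer change shifts disposable income by −€465 billion, so first-round consumption changes by c·ΔTR = 0.58 × (−€465 billion) = −€269.7 billion.
Expenditure multiplier = 1/(1 − c(1−t) + m) = 1/(1 − 0.58×0.68 + 0.07) = 1/0.6756 ≈ 1.48.
The transfer multiplier is c × k ≈ 0.858, so ΔY = k × (c·ΔTR) = (−€269.7 billion) / 0.6756 ≈ −€399.2 billion.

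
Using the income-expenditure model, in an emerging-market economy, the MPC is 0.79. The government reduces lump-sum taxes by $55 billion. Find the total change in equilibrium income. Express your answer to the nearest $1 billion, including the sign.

+$207 billion

A lump-sum tax change of −$55 billion shifts disposable income by +$55 billion; first-round consumption changes by −c × ΔT = −0.79 × (−$55 billion) = +$43.45 billion.
Expenditure multiplier = 1/(1 − MPC) = 1/(1 − 0.79) = 1/0.21 ≈ 4.762.
The tax multiplier is −c × k ≈ −3.762, so ΔY = k × (−c·ΔT) = (+$43.45 billion) / 0.21 ≈ +$207 billion.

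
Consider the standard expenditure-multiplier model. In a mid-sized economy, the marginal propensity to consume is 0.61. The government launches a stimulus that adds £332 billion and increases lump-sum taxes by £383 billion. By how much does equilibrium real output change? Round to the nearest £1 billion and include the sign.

Expenditure multiplier = 1/(1 − MPC) = 1/(1 − 0.61) = 1/0.39 ≈ 2.564.
ΔG contributes k·ΔG = (+£332 billion) / 0.39 ≈ +£851.3 billion.
ΔT of +£383 billion changes first-round spending by −c·ΔT = −£233.63 billion, contributing k·(−c·ΔT) = (−£233.63 billion) / 0.39 ≈ −£599.1 billion.
Net ΔY = k(ΔG − c·ΔT) = (+£98.37 billion) / 0.39 ≈ +£252 billion.

+£252 billion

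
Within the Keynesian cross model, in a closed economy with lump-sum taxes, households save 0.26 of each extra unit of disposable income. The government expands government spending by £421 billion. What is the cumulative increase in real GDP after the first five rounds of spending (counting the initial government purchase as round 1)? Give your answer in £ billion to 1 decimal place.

MPC = 1 − MPS = 1 − 0.26 = 0.74.
Round 1 adds ΔG = £421 billion; each later round is MPC = 0.74 times the previous.
After 5 rounds: 421 + 311.54 + 230.5396 + 170.599304 + 126.24348496 = ΔG·(1 − c^5)/(1 − c) = 421 × (1 − 0.2219006624)/0.26 ≈ £1,259.9 billion.

£1,259.9 billion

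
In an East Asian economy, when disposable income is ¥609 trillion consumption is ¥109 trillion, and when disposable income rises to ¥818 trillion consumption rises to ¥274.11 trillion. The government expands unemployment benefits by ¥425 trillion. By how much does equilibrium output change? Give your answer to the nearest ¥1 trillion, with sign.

MPC = ΔC/ΔYd = (274.11 − 109)/(818 − 609) = 165.11/209 = 0.79.
The transfer change shifts disposable income by +¥425 trillion, so first-round consumption changes by c·ΔTR = 0.79 × (+¥425 trillion) = +¥335.75 trillion.
Expenditure multiplier = 1/(1 − MPC) = 1/(1 − 0.79) = 1/0.21 ≈ 4.762.
The transfer multiplier is c × k ≈ 3.762, so ΔY = k × (c·ΔTR) = (+¥335.75 trillion) / 0.21 ≈ +¥1,599 trillion.

+¥1,599 trillion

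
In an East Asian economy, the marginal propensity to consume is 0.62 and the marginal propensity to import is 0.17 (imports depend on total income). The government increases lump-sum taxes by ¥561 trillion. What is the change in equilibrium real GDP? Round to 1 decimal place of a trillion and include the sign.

−¥632.4 trillion

A lump-sum tax change of +¥561 trillion shifts disposable income by −¥561 trillion; first-round consumption changes by −c × ΔT = −0.62 × (+¥561 trillion) = −¥347.82 trillion.
Expenditure multiplier = 1/(1 − c + m) = 1/(1 − 0.62 + 0.17) = 1/0.55 ≈ 1.818.
The tax multiplier is −c × k ≈ −1.127, so ΔY = k × (−c·ΔT) = (−¥347.82 trillion) / 0.55 = −¥632.4 trillion.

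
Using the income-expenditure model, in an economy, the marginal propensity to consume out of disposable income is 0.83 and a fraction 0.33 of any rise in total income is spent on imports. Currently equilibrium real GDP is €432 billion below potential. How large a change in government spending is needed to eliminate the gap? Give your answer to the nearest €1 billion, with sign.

Spending multiplier = 1/(1 − c + m) = 1/(1 − 0.83 + 0.33) = 1/0.5 = 2.
Need ΔY = +€432 billion, so ΔG = ΔY/k = (+€432 billion) × 0.5 = +€216 billion.
The government should increase government spending by €216 billion.

+€216 billion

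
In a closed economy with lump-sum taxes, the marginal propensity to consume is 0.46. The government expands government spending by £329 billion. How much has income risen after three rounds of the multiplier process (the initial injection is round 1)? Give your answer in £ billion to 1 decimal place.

£550.0 billion

Round 1 adds ΔG = £329 billion; each later round is MPC = 0.46 times the previous.
After 3 rounds: 329 + 151.34 + 69.6164 = ΔG·(1 − c^3)/(1 − c) = 329 × (1 − 0.097336)/0.54 ≈ £550 billion.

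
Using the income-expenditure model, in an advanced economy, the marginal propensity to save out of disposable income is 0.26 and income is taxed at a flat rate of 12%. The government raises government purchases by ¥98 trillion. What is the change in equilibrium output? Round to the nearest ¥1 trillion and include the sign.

+¥281 trillion

MPC = 1 − MPS = 1 − 0.26 = 0.74.
Spending multiplier = 1/(1 − c(1−t)) = 1/(1 − 0.74×0.88) = 1/0.3488 ≈ 2.867.
ΔY = k × ΔG = (+¥98 trillion) / 0.3488 ≈ +¥281 trillion.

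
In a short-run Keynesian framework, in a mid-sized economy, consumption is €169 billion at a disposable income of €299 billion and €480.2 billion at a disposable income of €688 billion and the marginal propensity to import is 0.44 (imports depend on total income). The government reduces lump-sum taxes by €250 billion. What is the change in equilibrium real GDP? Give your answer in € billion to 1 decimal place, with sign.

+€312.5 billion

MPC = ΔC/ΔYd = (480.2 − 169)/(688 − 299) = 311.2/389 = 0.8.
A lump-sum tax change of −€250 billion shifts disposable income by +€250 billion; first-round consumption changes by −c × ΔT = −0.8 × (−€250 billion) = +€200 billion.
Expenditure multiplier = 1/(1 − c + m) = 1/(1 − 0.8 + 0.44) = 1/0.64 ≈ 1.563.
The tax multiplier is −c × k = −1.25, so ΔY = k × (−c·ΔT) = (+€200 billion) / 0.64 = +€312.5 billion.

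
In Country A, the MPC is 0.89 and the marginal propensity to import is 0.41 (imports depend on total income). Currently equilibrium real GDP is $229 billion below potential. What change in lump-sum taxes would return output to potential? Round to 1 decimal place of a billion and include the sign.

Spending multiplier = 1/(1 − c + m) = 1/(1 − 0.89 + 0.41) = 1/0.52 ≈ 1.923.
Tax multiplier = −c·k = −0.89/0.52 ≈ −1.712. Need ΔY = +$229 billion, so ΔT = ΔY/(−c·k) = −(+$229 billion) × 0.52 / 0.89 ≈ −$133.8 billion.
The government should cut lump-sum taxes by $133.8 billion.

−$133.8 billion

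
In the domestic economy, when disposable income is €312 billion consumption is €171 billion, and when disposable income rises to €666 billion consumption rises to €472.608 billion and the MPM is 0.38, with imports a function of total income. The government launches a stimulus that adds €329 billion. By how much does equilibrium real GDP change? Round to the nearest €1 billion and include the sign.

+€623 billion

MPC = ΔC/ΔYd = (472.608 − 171)/(666 − 312) = 301.608/354 = 0.852.
Spending multiplier = 1/(1 − c + m) = 1/(1 − 0.852 + 0.38) = 1/0.528 ≈ 1.894.
ΔY = k × ΔG = (+€329 billion) / 0.528 ≈ +€623 billion.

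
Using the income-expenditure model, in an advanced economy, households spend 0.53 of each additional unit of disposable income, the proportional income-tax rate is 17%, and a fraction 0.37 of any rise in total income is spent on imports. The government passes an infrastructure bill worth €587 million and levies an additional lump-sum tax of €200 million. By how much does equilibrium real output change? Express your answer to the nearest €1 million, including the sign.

+€517 million

Expenditure multiplier = 1/(1 − c(1−t) + m) = 1/(1 − 0.53×0.83 + 0.37) = 1/0.9301 ≈ 1.075.
ΔG contributes k·ΔG = (+€587 million) / 0.9301 ≈ +€631.1 million.
ΔT of +€200 million changes first-round spending by −c·ΔT = −€106 million, contributing k·(−c·ΔT) = (−€106 million) / 0.9301 ≈ −€114 million.
Net ΔY = k(ΔG − c·ΔT) = (+€481 million) / 0.9301 ≈ +€517 million.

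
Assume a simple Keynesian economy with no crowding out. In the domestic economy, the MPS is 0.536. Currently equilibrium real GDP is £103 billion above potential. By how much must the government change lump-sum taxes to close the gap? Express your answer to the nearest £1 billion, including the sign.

MPC = 1 − MPS = 1 − 0.536 = 0.464.
Spending multiplier = 1/(1 − MPC) = 1/(1 − 0.464) = 1/0.536 ≈ 1.866.
Tax multiplier = −c·k = −0.464/0.536 ≈ −0.866. Need ΔY = −£103 billion, so ΔT = ΔY/(−c·k) = −(−£103 billion) × 0.536 / 0.464 ≈ +£119 billion.
The government should raise lump-sum taxes by £119 billion.

+£119 billion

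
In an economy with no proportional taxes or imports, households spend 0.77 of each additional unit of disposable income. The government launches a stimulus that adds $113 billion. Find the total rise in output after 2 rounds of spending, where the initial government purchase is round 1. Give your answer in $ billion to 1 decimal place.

$200.0 billion

Round 1 adds ΔG = $113 billion; each later round is MPC = 0.77 times the previous.
After 2 rounds: 113 + 87.01 = ΔG·(1 − c^2)/(1 − c) = 113 × (1 − 0.5929)/0.23 ≈ $200 billion.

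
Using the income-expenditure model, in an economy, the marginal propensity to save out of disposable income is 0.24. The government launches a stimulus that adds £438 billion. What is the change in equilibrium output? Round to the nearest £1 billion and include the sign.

+£1,825 billion

MPC = 1 − MPS = 1 − 0.24 = 0.76.
Government-spending multiplier = 1/(1 − MPC) = 1/(1 − 0.76) = 1/0.24 ≈ 4.167.
ΔY = k × ΔG = (+£438 billion) / 0.24 = +£1,825 billion.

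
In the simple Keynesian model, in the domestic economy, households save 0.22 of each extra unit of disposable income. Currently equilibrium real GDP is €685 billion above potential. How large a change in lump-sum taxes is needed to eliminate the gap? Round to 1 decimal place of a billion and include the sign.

+€193.2 billion

MPC = 1 − MPS = 1 − 0.22 = 0.78.
Spending multiplier = 1/(1 − MPC) = 1/(1 − 0.78) = 1/0.22 ≈ 4.545.
Tax multiplier = −c·k = −0.78/0.22 ≈ −3.545. Need ΔY = −€685 billion, so ΔT = ΔY/(−c·k) = −(−€685 billion) × 0.22 / 0.78 ≈ +€193.2 billion.
The government should raise lump-sum taxes by €193.2 billion.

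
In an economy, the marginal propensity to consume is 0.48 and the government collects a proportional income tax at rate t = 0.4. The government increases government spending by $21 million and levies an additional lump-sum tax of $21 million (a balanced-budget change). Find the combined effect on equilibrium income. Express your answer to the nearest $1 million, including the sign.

+$15 million

Expenditure multiplier = 1/(1 − c(1−t)) = 1/(1 − 0.48×0.6) = 1/0.712 ≈ 1.404.
ΔG contributes k·ΔG = (+$21 million) / 0.712 ≈ +$29.5 million.
ΔT of +$21 million changes first-round spending by −c·ΔT = −$10.08 million, contributing k·(−c·ΔT) = (−$10.08 million) / 0.712 ≈ −$14.2 million.
Net ΔY = k(ΔG − c·ΔT) = (+$10.92 million) / 0.712 ≈ +$15 million.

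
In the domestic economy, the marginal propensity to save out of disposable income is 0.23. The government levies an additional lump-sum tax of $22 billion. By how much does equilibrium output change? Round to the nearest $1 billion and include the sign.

MPC = 1 − MPS = 1 − 0.23 = 0.77.
A lump-sum tax change of +$22 billion shifts disposable income by −$22 billion; first-round consumption changes by −c × ΔT = −0.77 × (+$22 billion) = −$16.94 billion.
Expenditure multiplier = 1/(1 − MPC) = 1/(1 − 0.77) = 1/0.23 ≈ 4.348.
The tax multiplier is −c × k ≈ −3.348, so ΔY = k × (−c·ΔT) = (−$16.94 billion) / 0.23 ≈ −$74 billion.

−$74 billion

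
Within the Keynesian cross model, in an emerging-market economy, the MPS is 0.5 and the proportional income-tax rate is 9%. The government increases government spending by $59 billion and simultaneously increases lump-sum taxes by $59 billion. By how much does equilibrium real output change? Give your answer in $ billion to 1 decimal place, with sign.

MPC = 1 − MPS = 1 − 0.5 = 0.5.
Expenditure multiplier = 1/(1 − c(1−t)) = 1/(1 − 0.5×0.91) = 1/0.545 ≈ 1.835.
ΔG contributes k·ΔG = (+$59 billion) / 0.545 ≈ +$108.3 billion.
ΔT of +$59 billion changes first-round spending by −c·ΔT = −$29.5 billion, contributing k·(−c·ΔT) = (−$29.5 billion) / 0.545 ≈ −$54.1 billion.
Net ΔY = k(ΔG − c·ΔT) = (+$29.5 billion) / 0.545 ≈ +$54.1 billion.

+$54.1 billion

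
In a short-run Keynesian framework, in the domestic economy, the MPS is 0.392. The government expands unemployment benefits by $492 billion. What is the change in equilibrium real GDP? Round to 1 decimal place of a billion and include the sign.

MPC = 1 − MPS = 1 − 0.392 = 0.608.
The transfer change shifts disposable income by +$492 billion, so first-round consumption changes by c·ΔTR = 0.608 × (+$492 billion) = +$299.136 billion.
Expenditure multiplier = 1/(1 − MPC) = 1/(1 − 0.608) = 1/0.392 ≈ 2.551.
The transfer multiplier is c × k ≈ 1.551, so ΔY = k × (c·ΔTR) = (+$299.136 billion) / 0.392 ≈ +$763.1 billion.

+$763.1 billion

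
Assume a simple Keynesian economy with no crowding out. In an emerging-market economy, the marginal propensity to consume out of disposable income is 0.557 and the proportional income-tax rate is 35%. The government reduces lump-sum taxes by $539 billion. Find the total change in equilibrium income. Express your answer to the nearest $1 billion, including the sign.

A lump-sum tax change of −$539 billion shifts disposable income by +$539 billion; first-round consumption changes by −c × ΔT = −0.557 × (−$539 billion) = +$300.223 billion.
Expenditure multiplier = 1/(1 − c(1−t)) = 1/(1 − 0.557×0.65) = 1/0.63795 ≈ 1.568.
The tax multiplier is −c × k ≈ −0.873, so ΔY = k × (−c·ΔT) = (+$300.223 billion) / 0.63795 ≈ +$471 billion.

+$471 billion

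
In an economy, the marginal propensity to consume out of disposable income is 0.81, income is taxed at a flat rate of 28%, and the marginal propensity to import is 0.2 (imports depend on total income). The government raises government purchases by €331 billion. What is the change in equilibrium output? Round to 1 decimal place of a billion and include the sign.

Government-spending multiplier = 1/(1 − c(1−t) + m) = 1/(1 − 0.81×0.72 + 0.2) = 1/0.6168 ≈ 1.621.
ΔY = k × ΔG = (+€331 billion) / 0.6168 ≈ +€536.6 billion.

+€536.6 billion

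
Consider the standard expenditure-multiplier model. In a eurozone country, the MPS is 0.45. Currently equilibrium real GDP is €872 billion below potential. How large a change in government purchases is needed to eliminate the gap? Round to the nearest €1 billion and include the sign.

MPC = 1 − MPS = 1 − 0.45 = 0.55.
Spending multiplier = 1/(1 − MPC) = 1/(1 − 0.55) = 1/0.45 ≈ 2.222.
Need ΔY = +€872 billion, so ΔG = ΔY/k = (+€872 billion) × 0.45 ≈ +€392 billion.
The government should increase government purchases by €392 billion.

+€392 billion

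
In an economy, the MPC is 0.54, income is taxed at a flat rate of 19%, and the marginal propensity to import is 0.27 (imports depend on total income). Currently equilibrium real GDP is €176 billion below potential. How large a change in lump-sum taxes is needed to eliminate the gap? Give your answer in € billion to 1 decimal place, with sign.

Spending multiplier = 1/(1 − c(1−t) + m) = 1/(1 − 0.54×0.81 + 0.27) = 1/0.8326 ≈ 1.201.
Tax multiplier = −c·k = −0.54/0.8326 ≈ −0.649. Need ΔY = +€176 billion, so ΔT = ΔY/(−c·k) = −(+€176 billion) × 0.8326 / 0.54 ≈ −€271.4 billion.
The government should cut lump-sum taxes by €271.4 billion.

−€271.4 billion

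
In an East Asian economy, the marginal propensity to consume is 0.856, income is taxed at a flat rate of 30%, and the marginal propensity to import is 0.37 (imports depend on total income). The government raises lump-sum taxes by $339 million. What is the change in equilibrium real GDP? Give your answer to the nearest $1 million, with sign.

A lump-sum tax change of +$339 million shifts disposable income by −$339 million; first-round consumption changes by −c × ΔT = −0.856 × (+$339 million) = −$290.184 million.
Expenditure multiplier = 1/(1 − c(1−t) + m) = 1/(1 − 0.856×0.7 + 0.37) = 1/0.7708 ≈ 1.297.
The tax multiplier is −c × k ≈ −1.111, so ΔY = k × (−c·ΔT) = (−$290.184 million) / 0.7708 ≈ −$376 million.

−$376 million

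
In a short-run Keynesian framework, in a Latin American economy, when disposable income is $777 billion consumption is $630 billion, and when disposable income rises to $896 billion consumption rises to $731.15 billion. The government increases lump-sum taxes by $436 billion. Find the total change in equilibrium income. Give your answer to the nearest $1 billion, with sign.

−$2,471 billion

MPC = ΔC/ΔYd = (731.15 − 630)/(896 − 777) = 101.15/119 = 0.85.
A lump-sum tax change of +$436 billion shifts disposable income by −$436 billion; first-round consumption changes by −c × ΔT = −0.85 × (+$436 billion) = −$370.6 billion.
Expenditure multiplier = 1/(1 − MPC) = 1/(1 − 0.85) = 1/0.15 ≈ 6.667.
The tax multiplier is −c × k ≈ −5.667, so ΔY = k × (−c·ΔT) = (−$370.6 billion) / 0.15 ≈ −$2,471 billion.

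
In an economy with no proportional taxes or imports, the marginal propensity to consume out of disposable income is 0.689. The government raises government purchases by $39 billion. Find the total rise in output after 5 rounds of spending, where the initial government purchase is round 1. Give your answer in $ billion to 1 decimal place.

$105.9 billion

Round 1 adds ΔG = $39 billion; each later round is MPC = 0.689 times the previous.
After 5 rounds: 39 + 26.871 + 18.514119 + 12.756227991 + 8.789041085799 = ΔG·(1 − c^5)/(1 − c) = 39 × (1 − 0.155273059182449)/0.311 ≈ $105.9 billion.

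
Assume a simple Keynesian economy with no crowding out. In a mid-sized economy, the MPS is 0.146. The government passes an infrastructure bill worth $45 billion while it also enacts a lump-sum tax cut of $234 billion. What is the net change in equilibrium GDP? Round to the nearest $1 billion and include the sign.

MPC = 1 − MPS = 1 − 0.146 = 0.854.
Expenditure multiplier = 1/(1 − MPC) = 1/(1 − 0.854) = 1/0.146 ≈ 6.849.
ΔG contributes k·ΔG = (+$45 billion) / 0.146 ≈ +$308.2 billion.
ΔT of −$234 billion changes first-round spending by −c·ΔT = +$199.836 billion, contributing k·(−c·ΔT) = (+$199.836 billion) / 0.146 ≈ +$1,368.7 billion.
Net ΔY = k(ΔG − c·ΔT) = (+$244.836 billion) / 0.146 ≈ +$1,677 billion.

+$1,677 billion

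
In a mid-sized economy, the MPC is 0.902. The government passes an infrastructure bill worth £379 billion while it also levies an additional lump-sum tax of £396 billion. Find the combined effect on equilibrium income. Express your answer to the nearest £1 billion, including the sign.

Expenditure multiplier = 1/(1 − MPC) = 1/(1 − 0.902) = 1/0.098 ≈ 10.204.
ΔG contributes k·ΔG = (+£379 billion) / 0.098 ≈ +£3,867.3 billion.
ΔT of +£396 billion changes first-round spending by −c·ΔT = −£357.192 billion, contributing k·(−c·ΔT) = (−£357.192 billion) / 0.098 ≈ −£3,644.8 billion.
Net ΔY = k(ΔG − c·ΔT) = (+£21.808 billion) / 0.098 ≈ +£223 billion.

+£223 billion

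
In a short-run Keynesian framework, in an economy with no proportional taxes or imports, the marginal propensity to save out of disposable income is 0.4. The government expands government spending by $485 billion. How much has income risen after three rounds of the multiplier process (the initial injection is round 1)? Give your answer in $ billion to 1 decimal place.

$950.6 billion

MPC = 1 − MPS = 1 − 0.4 = 0.6.
Round 1 adds ΔG = $485 billion; each later round is MPC = 0.6 times the previous.
After 3 rounds: 485 + 291 + 174.6 = ΔG·(1 − c^3)/(1 − c) = 485 × (1 − 0.216)/0.4 = $950.6 billion.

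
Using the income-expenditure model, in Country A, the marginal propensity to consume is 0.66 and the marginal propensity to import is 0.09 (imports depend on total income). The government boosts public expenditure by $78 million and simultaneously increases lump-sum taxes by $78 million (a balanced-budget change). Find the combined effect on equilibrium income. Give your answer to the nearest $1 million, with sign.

+$62 million

Expenditure multiplier = 1/(1 − c + m) = 1/(1 − 0.66 + 0.09) = 1/0.43 ≈ 2.326.
ΔG contributes k·ΔG = (+$78 million) / 0.43 ≈ +$181.4 million.
ΔT of +$78 million changes first-round spending by −c·ΔT = −$51.48 million, contributing k·(−c·ΔT) = (−$51.48 million) / 0.43 ≈ −$119.7 million.
Net ΔY = k(ΔG − c·ΔT) = (+$26.52 million) / 0.43 ≈ +$62 million.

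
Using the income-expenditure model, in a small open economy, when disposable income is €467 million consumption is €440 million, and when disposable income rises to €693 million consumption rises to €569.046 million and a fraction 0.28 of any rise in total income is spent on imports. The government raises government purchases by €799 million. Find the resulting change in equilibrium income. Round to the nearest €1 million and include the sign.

MPC = ΔC/ΔYd = (569.046 − 440)/(693 − 467) = 129.046/226 = 0.571.
Government-spending multiplier = 1/(1 − c + m) = 1/(1 − 0.571 + 0.28) = 1/0.709 ≈ 1.41.
ΔY = k × ΔG = (+€799 million) / 0.709 ≈ +€1,127 million.

+€1,127 million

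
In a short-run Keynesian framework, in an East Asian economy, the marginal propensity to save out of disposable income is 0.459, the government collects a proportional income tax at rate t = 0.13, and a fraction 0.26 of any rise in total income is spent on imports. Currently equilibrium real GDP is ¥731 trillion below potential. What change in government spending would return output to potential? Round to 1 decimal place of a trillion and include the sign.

MPC = 1 − MPS = 1 − 0.459 = 0.541.
Spending multiplier = 1/(1 − c(1−t) + m) = 1/(1 − 0.541×0.87 + 0.26) = 1/0.78933 ≈ 1.267.
Need ΔY = +¥731 trillion, so ΔG = ΔY/k = (+¥731 trillion) × 0.78933 ≈ +¥577 trillion.
The government should increase government spending by ¥577 trillion.

+¥577.0 trillion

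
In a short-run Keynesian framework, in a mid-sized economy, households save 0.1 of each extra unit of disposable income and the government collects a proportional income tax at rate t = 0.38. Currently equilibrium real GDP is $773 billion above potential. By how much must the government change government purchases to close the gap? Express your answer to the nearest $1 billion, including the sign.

MPC = 1 − MPS = 1 − 0.1 = 0.9.
Spending multiplier = 1/(1 − c(1−t)) = 1/(1 − 0.9×0.62) = 1/0.442 ≈ 2.262.
Need ΔY = −$773 billion, so ΔG = ΔY/k = (−$773 billion) × 0.442 ≈ −$342 billion.
The government should cut government purchases by $342 billion.

−$342 billion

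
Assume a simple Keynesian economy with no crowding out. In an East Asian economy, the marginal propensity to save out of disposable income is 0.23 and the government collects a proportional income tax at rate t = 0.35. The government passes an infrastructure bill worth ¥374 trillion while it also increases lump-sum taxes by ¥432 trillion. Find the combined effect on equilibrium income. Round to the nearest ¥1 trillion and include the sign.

MPC = 1 − MPS = 1 − 0.23 = 0.77.
Expenditure multiplier = 1/(1 − c(1−t)) = 1/(1 − 0.77×0.65) = 1/0.4995 ≈ 2.002.
ΔG contributes k·ΔG = (+¥374 trillion) / 0.4995 ≈ +¥748.7 trillion.
ΔT of +¥432 trillion changes first-round spending by −c·ΔT = −¥332.64 trillion, contributing k·(−c·ΔT) = (−¥332.64 trillion) / 0.4995 ≈ −¥665.9 trillion.
Net ΔY = k(ΔG − c·ΔT) = (+¥41.36 trillion) / 0.4995 ≈ +¥83 trillion.

+¥83 trillion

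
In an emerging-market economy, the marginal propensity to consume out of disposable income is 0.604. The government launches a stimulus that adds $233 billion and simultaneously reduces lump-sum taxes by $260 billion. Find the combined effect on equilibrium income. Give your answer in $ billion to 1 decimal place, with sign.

Expenditure multiplier = 1/(1 − MPC) = 1/(1 − 0.604) = 1/0.396 ≈ 2.525.
ΔG contributes k·ΔG = (+$233 billion) / 0.396 ≈ +$588.4 billion.
ΔT of −$260 billion changes first-round spending by −c·ΔT = +$157.04 billion, contributing k·(−c·ΔT) = (+$157.04 billion) / 0.396 ≈ +$396.6 billion.
Net ΔY = k(ΔG − c·ΔT) = (+$390.04 billion) / 0.396 ≈ +$984.9 billion.

+$984.9 billion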